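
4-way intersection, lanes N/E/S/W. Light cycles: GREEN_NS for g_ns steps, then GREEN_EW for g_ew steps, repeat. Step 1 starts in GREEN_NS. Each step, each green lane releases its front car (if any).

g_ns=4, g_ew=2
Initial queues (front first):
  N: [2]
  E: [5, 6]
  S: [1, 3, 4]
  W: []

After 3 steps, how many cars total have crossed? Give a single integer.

Answer: 4

Derivation:
Step 1 [NS]: N:car2-GO,E:wait,S:car1-GO,W:wait | queues: N=0 E=2 S=2 W=0
Step 2 [NS]: N:empty,E:wait,S:car3-GO,W:wait | queues: N=0 E=2 S=1 W=0
Step 3 [NS]: N:empty,E:wait,S:car4-GO,W:wait | queues: N=0 E=2 S=0 W=0
Cars crossed by step 3: 4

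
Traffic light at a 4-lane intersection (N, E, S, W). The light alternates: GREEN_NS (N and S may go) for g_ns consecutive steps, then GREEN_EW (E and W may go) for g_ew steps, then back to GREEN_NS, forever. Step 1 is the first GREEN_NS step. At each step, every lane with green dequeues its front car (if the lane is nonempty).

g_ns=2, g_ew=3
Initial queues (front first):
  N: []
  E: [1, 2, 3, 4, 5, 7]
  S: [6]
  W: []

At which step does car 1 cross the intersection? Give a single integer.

Step 1 [NS]: N:empty,E:wait,S:car6-GO,W:wait | queues: N=0 E=6 S=0 W=0
Step 2 [NS]: N:empty,E:wait,S:empty,W:wait | queues: N=0 E=6 S=0 W=0
Step 3 [EW]: N:wait,E:car1-GO,S:wait,W:empty | queues: N=0 E=5 S=0 W=0
Step 4 [EW]: N:wait,E:car2-GO,S:wait,W:empty | queues: N=0 E=4 S=0 W=0
Step 5 [EW]: N:wait,E:car3-GO,S:wait,W:empty | queues: N=0 E=3 S=0 W=0
Step 6 [NS]: N:empty,E:wait,S:empty,W:wait | queues: N=0 E=3 S=0 W=0
Step 7 [NS]: N:empty,E:wait,S:empty,W:wait | queues: N=0 E=3 S=0 W=0
Step 8 [EW]: N:wait,E:car4-GO,S:wait,W:empty | queues: N=0 E=2 S=0 W=0
Step 9 [EW]: N:wait,E:car5-GO,S:wait,W:empty | queues: N=0 E=1 S=0 W=0
Step 10 [EW]: N:wait,E:car7-GO,S:wait,W:empty | queues: N=0 E=0 S=0 W=0
Car 1 crosses at step 3

3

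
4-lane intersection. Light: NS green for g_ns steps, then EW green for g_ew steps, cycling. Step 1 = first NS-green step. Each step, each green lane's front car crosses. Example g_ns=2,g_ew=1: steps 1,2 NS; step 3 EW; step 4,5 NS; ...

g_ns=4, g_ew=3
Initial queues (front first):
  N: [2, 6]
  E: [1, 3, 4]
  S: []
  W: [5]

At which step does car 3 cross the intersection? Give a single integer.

Step 1 [NS]: N:car2-GO,E:wait,S:empty,W:wait | queues: N=1 E=3 S=0 W=1
Step 2 [NS]: N:car6-GO,E:wait,S:empty,W:wait | queues: N=0 E=3 S=0 W=1
Step 3 [NS]: N:empty,E:wait,S:empty,W:wait | queues: N=0 E=3 S=0 W=1
Step 4 [NS]: N:empty,E:wait,S:empty,W:wait | queues: N=0 E=3 S=0 W=1
Step 5 [EW]: N:wait,E:car1-GO,S:wait,W:car5-GO | queues: N=0 E=2 S=0 W=0
Step 6 [EW]: N:wait,E:car3-GO,S:wait,W:empty | queues: N=0 E=1 S=0 W=0
Step 7 [EW]: N:wait,E:car4-GO,S:wait,W:empty | queues: N=0 E=0 S=0 W=0
Car 3 crosses at step 6

6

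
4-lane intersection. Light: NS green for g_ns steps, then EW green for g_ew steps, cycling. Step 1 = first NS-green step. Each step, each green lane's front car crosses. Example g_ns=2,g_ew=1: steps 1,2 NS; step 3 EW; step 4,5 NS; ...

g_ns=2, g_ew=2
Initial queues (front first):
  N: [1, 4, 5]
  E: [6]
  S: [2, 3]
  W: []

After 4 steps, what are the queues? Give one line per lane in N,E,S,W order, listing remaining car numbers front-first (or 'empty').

Step 1 [NS]: N:car1-GO,E:wait,S:car2-GO,W:wait | queues: N=2 E=1 S=1 W=0
Step 2 [NS]: N:car4-GO,E:wait,S:car3-GO,W:wait | queues: N=1 E=1 S=0 W=0
Step 3 [EW]: N:wait,E:car6-GO,S:wait,W:empty | queues: N=1 E=0 S=0 W=0
Step 4 [EW]: N:wait,E:empty,S:wait,W:empty | queues: N=1 E=0 S=0 W=0

N: 5
E: empty
S: empty
W: empty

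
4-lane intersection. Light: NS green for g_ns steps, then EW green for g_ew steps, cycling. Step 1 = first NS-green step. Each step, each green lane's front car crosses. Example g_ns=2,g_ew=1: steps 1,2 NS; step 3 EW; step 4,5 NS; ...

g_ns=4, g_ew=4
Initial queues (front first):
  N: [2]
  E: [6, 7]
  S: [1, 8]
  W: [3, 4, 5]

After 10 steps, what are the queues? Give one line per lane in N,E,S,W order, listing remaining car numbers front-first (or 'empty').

Step 1 [NS]: N:car2-GO,E:wait,S:car1-GO,W:wait | queues: N=0 E=2 S=1 W=3
Step 2 [NS]: N:empty,E:wait,S:car8-GO,W:wait | queues: N=0 E=2 S=0 W=3
Step 3 [NS]: N:empty,E:wait,S:empty,W:wait | queues: N=0 E=2 S=0 W=3
Step 4 [NS]: N:empty,E:wait,S:empty,W:wait | queues: N=0 E=2 S=0 W=3
Step 5 [EW]: N:wait,E:car6-GO,S:wait,W:car3-GO | queues: N=0 E=1 S=0 W=2
Step 6 [EW]: N:wait,E:car7-GO,S:wait,W:car4-GO | queues: N=0 E=0 S=0 W=1
Step 7 [EW]: N:wait,E:empty,S:wait,W:car5-GO | queues: N=0 E=0 S=0 W=0

N: empty
E: empty
S: empty
W: empty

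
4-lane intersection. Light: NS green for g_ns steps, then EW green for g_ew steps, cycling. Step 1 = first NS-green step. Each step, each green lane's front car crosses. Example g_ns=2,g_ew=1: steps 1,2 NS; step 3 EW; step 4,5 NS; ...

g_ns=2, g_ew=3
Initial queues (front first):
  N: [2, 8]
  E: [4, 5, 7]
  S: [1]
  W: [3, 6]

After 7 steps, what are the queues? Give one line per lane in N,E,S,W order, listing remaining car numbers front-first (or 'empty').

Step 1 [NS]: N:car2-GO,E:wait,S:car1-GO,W:wait | queues: N=1 E=3 S=0 W=2
Step 2 [NS]: N:car8-GO,E:wait,S:empty,W:wait | queues: N=0 E=3 S=0 W=2
Step 3 [EW]: N:wait,E:car4-GO,S:wait,W:car3-GO | queues: N=0 E=2 S=0 W=1
Step 4 [EW]: N:wait,E:car5-GO,S:wait,W:car6-GO | queues: N=0 E=1 S=0 W=0
Step 5 [EW]: N:wait,E:car7-GO,S:wait,W:empty | queues: N=0 E=0 S=0 W=0

N: empty
E: empty
S: empty
W: empty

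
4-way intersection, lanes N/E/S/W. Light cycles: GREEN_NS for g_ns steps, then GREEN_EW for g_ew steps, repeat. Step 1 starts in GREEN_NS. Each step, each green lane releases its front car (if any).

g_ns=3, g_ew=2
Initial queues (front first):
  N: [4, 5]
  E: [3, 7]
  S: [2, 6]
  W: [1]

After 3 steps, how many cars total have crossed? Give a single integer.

Answer: 4

Derivation:
Step 1 [NS]: N:car4-GO,E:wait,S:car2-GO,W:wait | queues: N=1 E=2 S=1 W=1
Step 2 [NS]: N:car5-GO,E:wait,S:car6-GO,W:wait | queues: N=0 E=2 S=0 W=1
Step 3 [NS]: N:empty,E:wait,S:empty,W:wait | queues: N=0 E=2 S=0 W=1
Cars crossed by step 3: 4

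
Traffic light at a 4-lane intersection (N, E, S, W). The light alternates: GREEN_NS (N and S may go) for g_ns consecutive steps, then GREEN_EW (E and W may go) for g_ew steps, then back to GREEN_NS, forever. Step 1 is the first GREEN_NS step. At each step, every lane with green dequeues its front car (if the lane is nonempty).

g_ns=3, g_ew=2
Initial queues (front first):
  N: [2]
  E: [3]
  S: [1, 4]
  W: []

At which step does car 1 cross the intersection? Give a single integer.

Step 1 [NS]: N:car2-GO,E:wait,S:car1-GO,W:wait | queues: N=0 E=1 S=1 W=0
Step 2 [NS]: N:empty,E:wait,S:car4-GO,W:wait | queues: N=0 E=1 S=0 W=0
Step 3 [NS]: N:empty,E:wait,S:empty,W:wait | queues: N=0 E=1 S=0 W=0
Step 4 [EW]: N:wait,E:car3-GO,S:wait,W:empty | queues: N=0 E=0 S=0 W=0
Car 1 crosses at step 1

1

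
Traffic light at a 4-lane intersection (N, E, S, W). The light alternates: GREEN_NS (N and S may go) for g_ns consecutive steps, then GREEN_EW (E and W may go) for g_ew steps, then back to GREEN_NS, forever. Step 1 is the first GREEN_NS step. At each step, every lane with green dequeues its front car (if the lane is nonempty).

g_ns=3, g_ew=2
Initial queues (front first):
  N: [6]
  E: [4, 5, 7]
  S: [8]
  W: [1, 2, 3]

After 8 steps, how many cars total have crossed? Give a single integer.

Answer: 6

Derivation:
Step 1 [NS]: N:car6-GO,E:wait,S:car8-GO,W:wait | queues: N=0 E=3 S=0 W=3
Step 2 [NS]: N:empty,E:wait,S:empty,W:wait | queues: N=0 E=3 S=0 W=3
Step 3 [NS]: N:empty,E:wait,S:empty,W:wait | queues: N=0 E=3 S=0 W=3
Step 4 [EW]: N:wait,E:car4-GO,S:wait,W:car1-GO | queues: N=0 E=2 S=0 W=2
Step 5 [EW]: N:wait,E:car5-GO,S:wait,W:car2-GO | queues: N=0 E=1 S=0 W=1
Step 6 [NS]: N:empty,E:wait,S:empty,W:wait | queues: N=0 E=1 S=0 W=1
Step 7 [NS]: N:empty,E:wait,S:empty,W:wait | queues: N=0 E=1 S=0 W=1
Step 8 [NS]: N:empty,E:wait,S:empty,W:wait | queues: N=0 E=1 S=0 W=1
Cars crossed by step 8: 6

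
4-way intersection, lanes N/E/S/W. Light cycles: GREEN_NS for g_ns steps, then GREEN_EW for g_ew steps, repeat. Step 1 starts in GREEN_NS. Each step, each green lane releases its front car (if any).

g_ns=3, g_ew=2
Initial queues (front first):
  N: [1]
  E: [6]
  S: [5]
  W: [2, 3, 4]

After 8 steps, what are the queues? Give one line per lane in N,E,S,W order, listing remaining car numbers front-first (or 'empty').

Step 1 [NS]: N:car1-GO,E:wait,S:car5-GO,W:wait | queues: N=0 E=1 S=0 W=3
Step 2 [NS]: N:empty,E:wait,S:empty,W:wait | queues: N=0 E=1 S=0 W=3
Step 3 [NS]: N:empty,E:wait,S:empty,W:wait | queues: N=0 E=1 S=0 W=3
Step 4 [EW]: N:wait,E:car6-GO,S:wait,W:car2-GO | queues: N=0 E=0 S=0 W=2
Step 5 [EW]: N:wait,E:empty,S:wait,W:car3-GO | queues: N=0 E=0 S=0 W=1
Step 6 [NS]: N:empty,E:wait,S:empty,W:wait | queues: N=0 E=0 S=0 W=1
Step 7 [NS]: N:empty,E:wait,S:empty,W:wait | queues: N=0 E=0 S=0 W=1
Step 8 [NS]: N:empty,E:wait,S:empty,W:wait | queues: N=0 E=0 S=0 W=1

N: empty
E: empty
S: empty
W: 4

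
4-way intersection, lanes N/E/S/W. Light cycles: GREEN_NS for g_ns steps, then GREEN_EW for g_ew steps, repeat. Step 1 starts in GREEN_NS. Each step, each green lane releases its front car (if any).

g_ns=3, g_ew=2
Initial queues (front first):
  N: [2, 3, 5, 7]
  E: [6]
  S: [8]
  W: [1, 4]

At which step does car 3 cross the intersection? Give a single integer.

Step 1 [NS]: N:car2-GO,E:wait,S:car8-GO,W:wait | queues: N=3 E=1 S=0 W=2
Step 2 [NS]: N:car3-GO,E:wait,S:empty,W:wait | queues: N=2 E=1 S=0 W=2
Step 3 [NS]: N:car5-GO,E:wait,S:empty,W:wait | queues: N=1 E=1 S=0 W=2
Step 4 [EW]: N:wait,E:car6-GO,S:wait,W:car1-GO | queues: N=1 E=0 S=0 W=1
Step 5 [EW]: N:wait,E:empty,S:wait,W:car4-GO | queues: N=1 E=0 S=0 W=0
Step 6 [NS]: N:car7-GO,E:wait,S:empty,W:wait | queues: N=0 E=0 S=0 W=0
Car 3 crosses at step 2

2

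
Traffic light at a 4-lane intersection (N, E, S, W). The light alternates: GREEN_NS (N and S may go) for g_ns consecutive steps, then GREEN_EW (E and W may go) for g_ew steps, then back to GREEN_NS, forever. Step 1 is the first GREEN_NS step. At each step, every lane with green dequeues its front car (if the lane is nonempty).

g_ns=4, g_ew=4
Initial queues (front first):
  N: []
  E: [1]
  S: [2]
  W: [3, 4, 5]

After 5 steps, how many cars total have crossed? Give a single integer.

Step 1 [NS]: N:empty,E:wait,S:car2-GO,W:wait | queues: N=0 E=1 S=0 W=3
Step 2 [NS]: N:empty,E:wait,S:empty,W:wait | queues: N=0 E=1 S=0 W=3
Step 3 [NS]: N:empty,E:wait,S:empty,W:wait | queues: N=0 E=1 S=0 W=3
Step 4 [NS]: N:empty,E:wait,S:empty,W:wait | queues: N=0 E=1 S=0 W=3
Step 5 [EW]: N:wait,E:car1-GO,S:wait,W:car3-GO | queues: N=0 E=0 S=0 W=2
Cars crossed by step 5: 3

Answer: 3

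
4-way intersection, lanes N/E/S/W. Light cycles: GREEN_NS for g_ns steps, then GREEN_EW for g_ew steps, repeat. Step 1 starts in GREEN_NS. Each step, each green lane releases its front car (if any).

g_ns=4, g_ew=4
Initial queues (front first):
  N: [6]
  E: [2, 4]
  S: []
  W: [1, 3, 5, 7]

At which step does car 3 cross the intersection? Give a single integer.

Step 1 [NS]: N:car6-GO,E:wait,S:empty,W:wait | queues: N=0 E=2 S=0 W=4
Step 2 [NS]: N:empty,E:wait,S:empty,W:wait | queues: N=0 E=2 S=0 W=4
Step 3 [NS]: N:empty,E:wait,S:empty,W:wait | queues: N=0 E=2 S=0 W=4
Step 4 [NS]: N:empty,E:wait,S:empty,W:wait | queues: N=0 E=2 S=0 W=4
Step 5 [EW]: N:wait,E:car2-GO,S:wait,W:car1-GO | queues: N=0 E=1 S=0 W=3
Step 6 [EW]: N:wait,E:car4-GO,S:wait,W:car3-GO | queues: N=0 E=0 S=0 W=2
Step 7 [EW]: N:wait,E:empty,S:wait,W:car5-GO | queues: N=0 E=0 S=0 W=1
Step 8 [EW]: N:wait,E:empty,S:wait,W:car7-GO | queues: N=0 E=0 S=0 W=0
Car 3 crosses at step 6

6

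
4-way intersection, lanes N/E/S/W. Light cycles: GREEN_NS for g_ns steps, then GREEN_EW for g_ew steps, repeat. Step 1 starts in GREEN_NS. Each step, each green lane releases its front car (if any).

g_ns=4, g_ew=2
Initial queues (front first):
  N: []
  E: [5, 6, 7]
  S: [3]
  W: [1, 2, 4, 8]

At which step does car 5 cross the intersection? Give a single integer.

Step 1 [NS]: N:empty,E:wait,S:car3-GO,W:wait | queues: N=0 E=3 S=0 W=4
Step 2 [NS]: N:empty,E:wait,S:empty,W:wait | queues: N=0 E=3 S=0 W=4
Step 3 [NS]: N:empty,E:wait,S:empty,W:wait | queues: N=0 E=3 S=0 W=4
Step 4 [NS]: N:empty,E:wait,S:empty,W:wait | queues: N=0 E=3 S=0 W=4
Step 5 [EW]: N:wait,E:car5-GO,S:wait,W:car1-GO | queues: N=0 E=2 S=0 W=3
Step 6 [EW]: N:wait,E:car6-GO,S:wait,W:car2-GO | queues: N=0 E=1 S=0 W=2
Step 7 [NS]: N:empty,E:wait,S:empty,W:wait | queues: N=0 E=1 S=0 W=2
Step 8 [NS]: N:empty,E:wait,S:empty,W:wait | queues: N=0 E=1 S=0 W=2
Step 9 [NS]: N:empty,E:wait,S:empty,W:wait | queues: N=0 E=1 S=0 W=2
Step 10 [NS]: N:empty,E:wait,S:empty,W:wait | queues: N=0 E=1 S=0 W=2
Step 11 [EW]: N:wait,E:car7-GO,S:wait,W:car4-GO | queues: N=0 E=0 S=0 W=1
Step 12 [EW]: N:wait,E:empty,S:wait,W:car8-GO | queues: N=0 E=0 S=0 W=0
Car 5 crosses at step 5

5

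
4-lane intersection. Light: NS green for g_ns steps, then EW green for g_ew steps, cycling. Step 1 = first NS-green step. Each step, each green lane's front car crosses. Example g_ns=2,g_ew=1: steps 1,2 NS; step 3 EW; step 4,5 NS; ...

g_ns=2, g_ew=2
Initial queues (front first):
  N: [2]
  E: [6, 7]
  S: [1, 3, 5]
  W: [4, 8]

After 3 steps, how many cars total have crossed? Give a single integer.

Answer: 5

Derivation:
Step 1 [NS]: N:car2-GO,E:wait,S:car1-GO,W:wait | queues: N=0 E=2 S=2 W=2
Step 2 [NS]: N:empty,E:wait,S:car3-GO,W:wait | queues: N=0 E=2 S=1 W=2
Step 3 [EW]: N:wait,E:car6-GO,S:wait,W:car4-GO | queues: N=0 E=1 S=1 W=1
Cars crossed by step 3: 5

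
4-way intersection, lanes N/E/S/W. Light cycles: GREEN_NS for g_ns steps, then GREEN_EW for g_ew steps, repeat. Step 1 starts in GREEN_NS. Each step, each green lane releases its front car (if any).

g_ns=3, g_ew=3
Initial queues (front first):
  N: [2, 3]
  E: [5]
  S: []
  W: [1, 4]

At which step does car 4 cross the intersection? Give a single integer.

Step 1 [NS]: N:car2-GO,E:wait,S:empty,W:wait | queues: N=1 E=1 S=0 W=2
Step 2 [NS]: N:car3-GO,E:wait,S:empty,W:wait | queues: N=0 E=1 S=0 W=2
Step 3 [NS]: N:empty,E:wait,S:empty,W:wait | queues: N=0 E=1 S=0 W=2
Step 4 [EW]: N:wait,E:car5-GO,S:wait,W:car1-GO | queues: N=0 E=0 S=0 W=1
Step 5 [EW]: N:wait,E:empty,S:wait,W:car4-GO | queues: N=0 E=0 S=0 W=0
Car 4 crosses at step 5

5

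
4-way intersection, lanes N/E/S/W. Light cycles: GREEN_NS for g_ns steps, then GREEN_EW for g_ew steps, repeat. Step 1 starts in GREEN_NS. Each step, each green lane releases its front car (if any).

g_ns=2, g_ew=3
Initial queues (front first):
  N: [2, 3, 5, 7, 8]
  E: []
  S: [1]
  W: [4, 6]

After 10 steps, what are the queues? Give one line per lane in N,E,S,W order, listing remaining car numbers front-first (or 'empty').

Step 1 [NS]: N:car2-GO,E:wait,S:car1-GO,W:wait | queues: N=4 E=0 S=0 W=2
Step 2 [NS]: N:car3-GO,E:wait,S:empty,W:wait | queues: N=3 E=0 S=0 W=2
Step 3 [EW]: N:wait,E:empty,S:wait,W:car4-GO | queues: N=3 E=0 S=0 W=1
Step 4 [EW]: N:wait,E:empty,S:wait,W:car6-GO | queues: N=3 E=0 S=0 W=0
Step 5 [EW]: N:wait,E:empty,S:wait,W:empty | queues: N=3 E=0 S=0 W=0
Step 6 [NS]: N:car5-GO,E:wait,S:empty,W:wait | queues: N=2 E=0 S=0 W=0
Step 7 [NS]: N:car7-GO,E:wait,S:empty,W:wait | queues: N=1 E=0 S=0 W=0
Step 8 [EW]: N:wait,E:empty,S:wait,W:empty | queues: N=1 E=0 S=0 W=0
Step 9 [EW]: N:wait,E:empty,S:wait,W:empty | queues: N=1 E=0 S=0 W=0
Step 10 [EW]: N:wait,E:empty,S:wait,W:empty | queues: N=1 E=0 S=0 W=0

N: 8
E: empty
S: empty
W: empty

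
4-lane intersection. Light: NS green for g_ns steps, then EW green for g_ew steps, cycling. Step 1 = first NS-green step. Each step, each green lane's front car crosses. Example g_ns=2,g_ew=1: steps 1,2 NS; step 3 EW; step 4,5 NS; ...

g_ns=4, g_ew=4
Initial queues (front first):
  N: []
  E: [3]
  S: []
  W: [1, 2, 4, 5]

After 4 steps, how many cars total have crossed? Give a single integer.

Answer: 0

Derivation:
Step 1 [NS]: N:empty,E:wait,S:empty,W:wait | queues: N=0 E=1 S=0 W=4
Step 2 [NS]: N:empty,E:wait,S:empty,W:wait | queues: N=0 E=1 S=0 W=4
Step 3 [NS]: N:empty,E:wait,S:empty,W:wait | queues: N=0 E=1 S=0 W=4
Step 4 [NS]: N:empty,E:wait,S:empty,W:wait | queues: N=0 E=1 S=0 W=4
Cars crossed by step 4: 0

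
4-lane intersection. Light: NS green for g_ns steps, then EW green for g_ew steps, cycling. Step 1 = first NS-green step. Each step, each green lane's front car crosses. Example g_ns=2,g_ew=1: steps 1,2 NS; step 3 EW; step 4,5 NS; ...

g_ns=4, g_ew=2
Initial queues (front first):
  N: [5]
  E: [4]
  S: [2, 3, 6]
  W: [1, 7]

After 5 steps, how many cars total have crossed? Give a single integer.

Answer: 6

Derivation:
Step 1 [NS]: N:car5-GO,E:wait,S:car2-GO,W:wait | queues: N=0 E=1 S=2 W=2
Step 2 [NS]: N:empty,E:wait,S:car3-GO,W:wait | queues: N=0 E=1 S=1 W=2
Step 3 [NS]: N:empty,E:wait,S:car6-GO,W:wait | queues: N=0 E=1 S=0 W=2
Step 4 [NS]: N:empty,E:wait,S:empty,W:wait | queues: N=0 E=1 S=0 W=2
Step 5 [EW]: N:wait,E:car4-GO,S:wait,W:car1-GO | queues: N=0 E=0 S=0 W=1
Cars crossed by step 5: 6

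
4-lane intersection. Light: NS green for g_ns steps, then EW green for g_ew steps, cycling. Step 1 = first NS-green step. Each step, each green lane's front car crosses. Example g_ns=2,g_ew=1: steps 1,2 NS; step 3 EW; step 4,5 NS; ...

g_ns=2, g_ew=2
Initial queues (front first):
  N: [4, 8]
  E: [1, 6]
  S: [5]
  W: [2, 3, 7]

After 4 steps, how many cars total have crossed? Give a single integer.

Step 1 [NS]: N:car4-GO,E:wait,S:car5-GO,W:wait | queues: N=1 E=2 S=0 W=3
Step 2 [NS]: N:car8-GO,E:wait,S:empty,W:wait | queues: N=0 E=2 S=0 W=3
Step 3 [EW]: N:wait,E:car1-GO,S:wait,W:car2-GO | queues: N=0 E=1 S=0 W=2
Step 4 [EW]: N:wait,E:car6-GO,S:wait,W:car3-GO | queues: N=0 E=0 S=0 W=1
Cars crossed by step 4: 7

Answer: 7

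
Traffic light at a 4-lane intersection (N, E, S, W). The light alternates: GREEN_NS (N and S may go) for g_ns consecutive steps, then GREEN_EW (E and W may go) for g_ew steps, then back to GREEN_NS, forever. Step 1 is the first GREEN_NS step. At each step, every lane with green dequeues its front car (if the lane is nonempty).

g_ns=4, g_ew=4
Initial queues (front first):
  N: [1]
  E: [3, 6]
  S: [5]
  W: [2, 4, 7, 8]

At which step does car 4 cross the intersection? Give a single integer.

Step 1 [NS]: N:car1-GO,E:wait,S:car5-GO,W:wait | queues: N=0 E=2 S=0 W=4
Step 2 [NS]: N:empty,E:wait,S:empty,W:wait | queues: N=0 E=2 S=0 W=4
Step 3 [NS]: N:empty,E:wait,S:empty,W:wait | queues: N=0 E=2 S=0 W=4
Step 4 [NS]: N:empty,E:wait,S:empty,W:wait | queues: N=0 E=2 S=0 W=4
Step 5 [EW]: N:wait,E:car3-GO,S:wait,W:car2-GO | queues: N=0 E=1 S=0 W=3
Step 6 [EW]: N:wait,E:car6-GO,S:wait,W:car4-GO | queues: N=0 E=0 S=0 W=2
Step 7 [EW]: N:wait,E:empty,S:wait,W:car7-GO | queues: N=0 E=0 S=0 W=1
Step 8 [EW]: N:wait,E:empty,S:wait,W:car8-GO | queues: N=0 E=0 S=0 W=0
Car 4 crosses at step 6

6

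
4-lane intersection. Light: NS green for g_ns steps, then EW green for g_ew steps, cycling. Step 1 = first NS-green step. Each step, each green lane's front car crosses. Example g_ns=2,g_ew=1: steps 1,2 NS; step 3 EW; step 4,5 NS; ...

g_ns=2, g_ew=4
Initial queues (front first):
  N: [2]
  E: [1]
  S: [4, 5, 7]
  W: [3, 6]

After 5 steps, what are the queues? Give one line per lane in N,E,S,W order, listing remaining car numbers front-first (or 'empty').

Step 1 [NS]: N:car2-GO,E:wait,S:car4-GO,W:wait | queues: N=0 E=1 S=2 W=2
Step 2 [NS]: N:empty,E:wait,S:car5-GO,W:wait | queues: N=0 E=1 S=1 W=2
Step 3 [EW]: N:wait,E:car1-GO,S:wait,W:car3-GO | queues: N=0 E=0 S=1 W=1
Step 4 [EW]: N:wait,E:empty,S:wait,W:car6-GO | queues: N=0 E=0 S=1 W=0
Step 5 [EW]: N:wait,E:empty,S:wait,W:empty | queues: N=0 E=0 S=1 W=0

N: empty
E: empty
S: 7
W: empty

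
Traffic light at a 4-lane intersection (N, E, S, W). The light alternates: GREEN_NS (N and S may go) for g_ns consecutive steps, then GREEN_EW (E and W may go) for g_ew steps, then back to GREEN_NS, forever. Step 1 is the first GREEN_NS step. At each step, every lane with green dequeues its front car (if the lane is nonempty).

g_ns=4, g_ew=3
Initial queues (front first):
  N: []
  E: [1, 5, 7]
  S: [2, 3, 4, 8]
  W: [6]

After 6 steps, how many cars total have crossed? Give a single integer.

Step 1 [NS]: N:empty,E:wait,S:car2-GO,W:wait | queues: N=0 E=3 S=3 W=1
Step 2 [NS]: N:empty,E:wait,S:car3-GO,W:wait | queues: N=0 E=3 S=2 W=1
Step 3 [NS]: N:empty,E:wait,S:car4-GO,W:wait | queues: N=0 E=3 S=1 W=1
Step 4 [NS]: N:empty,E:wait,S:car8-GO,W:wait | queues: N=0 E=3 S=0 W=1
Step 5 [EW]: N:wait,E:car1-GO,S:wait,W:car6-GO | queues: N=0 E=2 S=0 W=0
Step 6 [EW]: N:wait,E:car5-GO,S:wait,W:empty | queues: N=0 E=1 S=0 W=0
Cars crossed by step 6: 7

Answer: 7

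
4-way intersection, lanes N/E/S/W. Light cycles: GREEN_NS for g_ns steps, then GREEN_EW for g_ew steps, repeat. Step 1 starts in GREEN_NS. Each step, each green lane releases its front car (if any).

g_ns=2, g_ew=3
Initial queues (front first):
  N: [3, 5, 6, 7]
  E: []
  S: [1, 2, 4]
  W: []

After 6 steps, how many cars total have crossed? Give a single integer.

Answer: 6

Derivation:
Step 1 [NS]: N:car3-GO,E:wait,S:car1-GO,W:wait | queues: N=3 E=0 S=2 W=0
Step 2 [NS]: N:car5-GO,E:wait,S:car2-GO,W:wait | queues: N=2 E=0 S=1 W=0
Step 3 [EW]: N:wait,E:empty,S:wait,W:empty | queues: N=2 E=0 S=1 W=0
Step 4 [EW]: N:wait,E:empty,S:wait,W:empty | queues: N=2 E=0 S=1 W=0
Step 5 [EW]: N:wait,E:empty,S:wait,W:empty | queues: N=2 E=0 S=1 W=0
Step 6 [NS]: N:car6-GO,E:wait,S:car4-GO,W:wait | queues: N=1 E=0 S=0 W=0
Cars crossed by step 6: 6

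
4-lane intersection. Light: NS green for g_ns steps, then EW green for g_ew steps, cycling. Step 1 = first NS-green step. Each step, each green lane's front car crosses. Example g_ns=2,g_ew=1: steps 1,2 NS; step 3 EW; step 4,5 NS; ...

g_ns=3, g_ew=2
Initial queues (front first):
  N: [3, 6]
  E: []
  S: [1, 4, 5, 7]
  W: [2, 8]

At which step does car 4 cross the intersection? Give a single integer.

Step 1 [NS]: N:car3-GO,E:wait,S:car1-GO,W:wait | queues: N=1 E=0 S=3 W=2
Step 2 [NS]: N:car6-GO,E:wait,S:car4-GO,W:wait | queues: N=0 E=0 S=2 W=2
Step 3 [NS]: N:empty,E:wait,S:car5-GO,W:wait | queues: N=0 E=0 S=1 W=2
Step 4 [EW]: N:wait,E:empty,S:wait,W:car2-GO | queues: N=0 E=0 S=1 W=1
Step 5 [EW]: N:wait,E:empty,S:wait,W:car8-GO | queues: N=0 E=0 S=1 W=0
Step 6 [NS]: N:empty,E:wait,S:car7-GO,W:wait | queues: N=0 E=0 S=0 W=0
Car 4 crosses at step 2

2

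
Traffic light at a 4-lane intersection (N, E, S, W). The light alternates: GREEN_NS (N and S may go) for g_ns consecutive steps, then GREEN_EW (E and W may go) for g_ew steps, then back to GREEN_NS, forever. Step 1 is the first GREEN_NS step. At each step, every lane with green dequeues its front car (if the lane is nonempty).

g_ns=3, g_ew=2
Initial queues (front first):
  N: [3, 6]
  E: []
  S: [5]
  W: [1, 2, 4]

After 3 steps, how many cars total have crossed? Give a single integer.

Answer: 3

Derivation:
Step 1 [NS]: N:car3-GO,E:wait,S:car5-GO,W:wait | queues: N=1 E=0 S=0 W=3
Step 2 [NS]: N:car6-GO,E:wait,S:empty,W:wait | queues: N=0 E=0 S=0 W=3
Step 3 [NS]: N:empty,E:wait,S:empty,W:wait | queues: N=0 E=0 S=0 W=3
Cars crossed by step 3: 3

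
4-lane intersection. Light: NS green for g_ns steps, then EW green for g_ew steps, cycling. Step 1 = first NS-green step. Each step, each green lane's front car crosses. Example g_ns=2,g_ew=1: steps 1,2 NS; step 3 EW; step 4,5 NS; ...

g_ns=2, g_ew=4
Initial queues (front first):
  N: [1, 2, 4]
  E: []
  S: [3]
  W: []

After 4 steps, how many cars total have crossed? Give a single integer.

Step 1 [NS]: N:car1-GO,E:wait,S:car3-GO,W:wait | queues: N=2 E=0 S=0 W=0
Step 2 [NS]: N:car2-GO,E:wait,S:empty,W:wait | queues: N=1 E=0 S=0 W=0
Step 3 [EW]: N:wait,E:empty,S:wait,W:empty | queues: N=1 E=0 S=0 W=0
Step 4 [EW]: N:wait,E:empty,S:wait,W:empty | queues: N=1 E=0 S=0 W=0
Cars crossed by step 4: 3

Answer: 3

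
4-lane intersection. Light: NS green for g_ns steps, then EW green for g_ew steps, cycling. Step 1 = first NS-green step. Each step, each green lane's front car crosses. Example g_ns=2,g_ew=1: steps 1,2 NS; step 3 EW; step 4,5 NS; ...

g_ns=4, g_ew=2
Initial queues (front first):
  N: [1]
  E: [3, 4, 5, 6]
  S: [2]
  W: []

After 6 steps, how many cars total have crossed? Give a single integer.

Step 1 [NS]: N:car1-GO,E:wait,S:car2-GO,W:wait | queues: N=0 E=4 S=0 W=0
Step 2 [NS]: N:empty,E:wait,S:empty,W:wait | queues: N=0 E=4 S=0 W=0
Step 3 [NS]: N:empty,E:wait,S:empty,W:wait | queues: N=0 E=4 S=0 W=0
Step 4 [NS]: N:empty,E:wait,S:empty,W:wait | queues: N=0 E=4 S=0 W=0
Step 5 [EW]: N:wait,E:car3-GO,S:wait,W:empty | queues: N=0 E=3 S=0 W=0
Step 6 [EW]: N:wait,E:car4-GO,S:wait,W:empty | queues: N=0 E=2 S=0 W=0
Cars crossed by step 6: 4

Answer: 4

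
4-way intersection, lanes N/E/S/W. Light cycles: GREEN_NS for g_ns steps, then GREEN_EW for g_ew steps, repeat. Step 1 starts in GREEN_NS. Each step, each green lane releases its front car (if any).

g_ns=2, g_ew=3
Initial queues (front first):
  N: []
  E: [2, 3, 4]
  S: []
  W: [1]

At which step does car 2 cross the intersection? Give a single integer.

Step 1 [NS]: N:empty,E:wait,S:empty,W:wait | queues: N=0 E=3 S=0 W=1
Step 2 [NS]: N:empty,E:wait,S:empty,W:wait | queues: N=0 E=3 S=0 W=1
Step 3 [EW]: N:wait,E:car2-GO,S:wait,W:car1-GO | queues: N=0 E=2 S=0 W=0
Step 4 [EW]: N:wait,E:car3-GO,S:wait,W:empty | queues: N=0 E=1 S=0 W=0
Step 5 [EW]: N:wait,E:car4-GO,S:wait,W:empty | queues: N=0 E=0 S=0 W=0
Car 2 crosses at step 3

3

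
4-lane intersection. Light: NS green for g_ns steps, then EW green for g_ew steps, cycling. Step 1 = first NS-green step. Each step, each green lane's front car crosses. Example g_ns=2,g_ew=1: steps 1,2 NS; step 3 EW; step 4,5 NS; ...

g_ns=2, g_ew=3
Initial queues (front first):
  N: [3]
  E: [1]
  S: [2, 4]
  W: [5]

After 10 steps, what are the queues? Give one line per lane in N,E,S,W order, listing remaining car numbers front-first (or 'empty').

Step 1 [NS]: N:car3-GO,E:wait,S:car2-GO,W:wait | queues: N=0 E=1 S=1 W=1
Step 2 [NS]: N:empty,E:wait,S:car4-GO,W:wait | queues: N=0 E=1 S=0 W=1
Step 3 [EW]: N:wait,E:car1-GO,S:wait,W:car5-GO | queues: N=0 E=0 S=0 W=0

N: empty
E: empty
S: empty
W: empty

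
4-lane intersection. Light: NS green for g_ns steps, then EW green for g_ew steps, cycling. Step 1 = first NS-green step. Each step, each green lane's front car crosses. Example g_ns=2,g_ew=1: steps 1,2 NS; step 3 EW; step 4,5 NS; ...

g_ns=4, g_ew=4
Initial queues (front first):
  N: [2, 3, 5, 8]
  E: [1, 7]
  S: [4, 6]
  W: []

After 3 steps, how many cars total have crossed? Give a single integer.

Answer: 5

Derivation:
Step 1 [NS]: N:car2-GO,E:wait,S:car4-GO,W:wait | queues: N=3 E=2 S=1 W=0
Step 2 [NS]: N:car3-GO,E:wait,S:car6-GO,W:wait | queues: N=2 E=2 S=0 W=0
Step 3 [NS]: N:car5-GO,E:wait,S:empty,W:wait | queues: N=1 E=2 S=0 W=0
Cars crossed by step 3: 5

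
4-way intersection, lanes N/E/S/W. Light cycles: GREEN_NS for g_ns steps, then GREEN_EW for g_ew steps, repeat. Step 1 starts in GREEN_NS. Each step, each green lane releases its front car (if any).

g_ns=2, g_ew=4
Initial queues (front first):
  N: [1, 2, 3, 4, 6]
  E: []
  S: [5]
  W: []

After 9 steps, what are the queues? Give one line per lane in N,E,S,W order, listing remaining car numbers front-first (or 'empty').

Step 1 [NS]: N:car1-GO,E:wait,S:car5-GO,W:wait | queues: N=4 E=0 S=0 W=0
Step 2 [NS]: N:car2-GO,E:wait,S:empty,W:wait | queues: N=3 E=0 S=0 W=0
Step 3 [EW]: N:wait,E:empty,S:wait,W:empty | queues: N=3 E=0 S=0 W=0
Step 4 [EW]: N:wait,E:empty,S:wait,W:empty | queues: N=3 E=0 S=0 W=0
Step 5 [EW]: N:wait,E:empty,S:wait,W:empty | queues: N=3 E=0 S=0 W=0
Step 6 [EW]: N:wait,E:empty,S:wait,W:empty | queues: N=3 E=0 S=0 W=0
Step 7 [NS]: N:car3-GO,E:wait,S:empty,W:wait | queues: N=2 E=0 S=0 W=0
Step 8 [NS]: N:car4-GO,E:wait,S:empty,W:wait | queues: N=1 E=0 S=0 W=0
Step 9 [EW]: N:wait,E:empty,S:wait,W:empty | queues: N=1 E=0 S=0 W=0

N: 6
E: empty
S: empty
W: empty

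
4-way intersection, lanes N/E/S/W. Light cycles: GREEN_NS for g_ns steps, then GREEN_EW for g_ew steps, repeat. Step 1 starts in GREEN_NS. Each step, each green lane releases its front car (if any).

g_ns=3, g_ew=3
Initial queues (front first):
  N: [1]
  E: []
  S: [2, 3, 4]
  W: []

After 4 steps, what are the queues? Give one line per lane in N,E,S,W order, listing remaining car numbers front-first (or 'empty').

Step 1 [NS]: N:car1-GO,E:wait,S:car2-GO,W:wait | queues: N=0 E=0 S=2 W=0
Step 2 [NS]: N:empty,E:wait,S:car3-GO,W:wait | queues: N=0 E=0 S=1 W=0
Step 3 [NS]: N:empty,E:wait,S:car4-GO,W:wait | queues: N=0 E=0 S=0 W=0

N: empty
E: empty
S: empty
W: empty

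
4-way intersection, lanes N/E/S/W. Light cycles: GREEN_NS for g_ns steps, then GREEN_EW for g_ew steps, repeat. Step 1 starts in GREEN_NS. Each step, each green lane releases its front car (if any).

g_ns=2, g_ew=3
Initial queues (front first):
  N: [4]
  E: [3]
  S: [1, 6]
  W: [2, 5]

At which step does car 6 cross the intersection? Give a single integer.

Step 1 [NS]: N:car4-GO,E:wait,S:car1-GO,W:wait | queues: N=0 E=1 S=1 W=2
Step 2 [NS]: N:empty,E:wait,S:car6-GO,W:wait | queues: N=0 E=1 S=0 W=2
Step 3 [EW]: N:wait,E:car3-GO,S:wait,W:car2-GO | queues: N=0 E=0 S=0 W=1
Step 4 [EW]: N:wait,E:empty,S:wait,W:car5-GO | queues: N=0 E=0 S=0 W=0
Car 6 crosses at step 2

2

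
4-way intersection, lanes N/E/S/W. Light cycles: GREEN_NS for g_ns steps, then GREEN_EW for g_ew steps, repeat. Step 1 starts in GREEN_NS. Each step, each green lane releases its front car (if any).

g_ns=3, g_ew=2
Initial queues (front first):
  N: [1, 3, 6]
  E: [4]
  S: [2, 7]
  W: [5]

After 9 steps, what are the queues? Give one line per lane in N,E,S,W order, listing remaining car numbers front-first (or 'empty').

Step 1 [NS]: N:car1-GO,E:wait,S:car2-GO,W:wait | queues: N=2 E=1 S=1 W=1
Step 2 [NS]: N:car3-GO,E:wait,S:car7-GO,W:wait | queues: N=1 E=1 S=0 W=1
Step 3 [NS]: N:car6-GO,E:wait,S:empty,W:wait | queues: N=0 E=1 S=0 W=1
Step 4 [EW]: N:wait,E:car4-GO,S:wait,W:car5-GO | queues: N=0 E=0 S=0 W=0

N: empty
E: empty
S: empty
W: empty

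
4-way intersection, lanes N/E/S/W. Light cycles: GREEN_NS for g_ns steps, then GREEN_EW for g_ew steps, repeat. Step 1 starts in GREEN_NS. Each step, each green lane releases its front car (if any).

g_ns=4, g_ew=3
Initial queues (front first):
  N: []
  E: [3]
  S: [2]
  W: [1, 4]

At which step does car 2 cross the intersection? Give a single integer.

Step 1 [NS]: N:empty,E:wait,S:car2-GO,W:wait | queues: N=0 E=1 S=0 W=2
Step 2 [NS]: N:empty,E:wait,S:empty,W:wait | queues: N=0 E=1 S=0 W=2
Step 3 [NS]: N:empty,E:wait,S:empty,W:wait | queues: N=0 E=1 S=0 W=2
Step 4 [NS]: N:empty,E:wait,S:empty,W:wait | queues: N=0 E=1 S=0 W=2
Step 5 [EW]: N:wait,E:car3-GO,S:wait,W:car1-GO | queues: N=0 E=0 S=0 W=1
Step 6 [EW]: N:wait,E:empty,S:wait,W:car4-GO | queues: N=0 E=0 S=0 W=0
Car 2 crosses at step 1

1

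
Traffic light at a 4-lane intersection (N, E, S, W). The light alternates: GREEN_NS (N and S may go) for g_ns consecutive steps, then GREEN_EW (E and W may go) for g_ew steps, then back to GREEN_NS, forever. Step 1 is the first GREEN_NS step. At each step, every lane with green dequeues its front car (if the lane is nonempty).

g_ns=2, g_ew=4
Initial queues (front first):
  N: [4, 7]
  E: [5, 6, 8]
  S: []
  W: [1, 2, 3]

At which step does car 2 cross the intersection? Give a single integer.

Step 1 [NS]: N:car4-GO,E:wait,S:empty,W:wait | queues: N=1 E=3 S=0 W=3
Step 2 [NS]: N:car7-GO,E:wait,S:empty,W:wait | queues: N=0 E=3 S=0 W=3
Step 3 [EW]: N:wait,E:car5-GO,S:wait,W:car1-GO | queues: N=0 E=2 S=0 W=2
Step 4 [EW]: N:wait,E:car6-GO,S:wait,W:car2-GO | queues: N=0 E=1 S=0 W=1
Step 5 [EW]: N:wait,E:car8-GO,S:wait,W:car3-GO | queues: N=0 E=0 S=0 W=0
Car 2 crosses at step 4

4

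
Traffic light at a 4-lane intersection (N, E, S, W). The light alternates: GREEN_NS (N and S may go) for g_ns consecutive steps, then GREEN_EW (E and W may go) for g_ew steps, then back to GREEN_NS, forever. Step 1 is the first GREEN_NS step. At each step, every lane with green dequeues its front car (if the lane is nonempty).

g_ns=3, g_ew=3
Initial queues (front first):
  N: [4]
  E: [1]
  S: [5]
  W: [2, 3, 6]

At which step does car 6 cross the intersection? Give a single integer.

Step 1 [NS]: N:car4-GO,E:wait,S:car5-GO,W:wait | queues: N=0 E=1 S=0 W=3
Step 2 [NS]: N:empty,E:wait,S:empty,W:wait | queues: N=0 E=1 S=0 W=3
Step 3 [NS]: N:empty,E:wait,S:empty,W:wait | queues: N=0 E=1 S=0 W=3
Step 4 [EW]: N:wait,E:car1-GO,S:wait,W:car2-GO | queues: N=0 E=0 S=0 W=2
Step 5 [EW]: N:wait,E:empty,S:wait,W:car3-GO | queues: N=0 E=0 S=0 W=1
Step 6 [EW]: N:wait,E:empty,S:wait,W:car6-GO | queues: N=0 E=0 S=0 W=0
Car 6 crosses at step 6

6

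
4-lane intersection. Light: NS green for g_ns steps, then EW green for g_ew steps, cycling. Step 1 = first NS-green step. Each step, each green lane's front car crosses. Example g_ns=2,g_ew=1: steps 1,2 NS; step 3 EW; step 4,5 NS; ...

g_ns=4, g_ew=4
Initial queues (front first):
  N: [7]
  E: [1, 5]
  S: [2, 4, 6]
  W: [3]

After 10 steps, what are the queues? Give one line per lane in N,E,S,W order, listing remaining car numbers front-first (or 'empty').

Step 1 [NS]: N:car7-GO,E:wait,S:car2-GO,W:wait | queues: N=0 E=2 S=2 W=1
Step 2 [NS]: N:empty,E:wait,S:car4-GO,W:wait | queues: N=0 E=2 S=1 W=1
Step 3 [NS]: N:empty,E:wait,S:car6-GO,W:wait | queues: N=0 E=2 S=0 W=1
Step 4 [NS]: N:empty,E:wait,S:empty,W:wait | queues: N=0 E=2 S=0 W=1
Step 5 [EW]: N:wait,E:car1-GO,S:wait,W:car3-GO | queues: N=0 E=1 S=0 W=0
Step 6 [EW]: N:wait,E:car5-GO,S:wait,W:empty | queues: N=0 E=0 S=0 W=0

N: empty
E: empty
S: empty
W: empty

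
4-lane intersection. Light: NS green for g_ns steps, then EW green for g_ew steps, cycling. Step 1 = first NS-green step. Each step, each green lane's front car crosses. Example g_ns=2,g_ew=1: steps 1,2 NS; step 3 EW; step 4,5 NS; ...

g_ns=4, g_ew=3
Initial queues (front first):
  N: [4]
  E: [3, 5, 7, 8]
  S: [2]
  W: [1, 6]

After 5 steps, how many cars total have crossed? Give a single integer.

Answer: 4

Derivation:
Step 1 [NS]: N:car4-GO,E:wait,S:car2-GO,W:wait | queues: N=0 E=4 S=0 W=2
Step 2 [NS]: N:empty,E:wait,S:empty,W:wait | queues: N=0 E=4 S=0 W=2
Step 3 [NS]: N:empty,E:wait,S:empty,W:wait | queues: N=0 E=4 S=0 W=2
Step 4 [NS]: N:empty,E:wait,S:empty,W:wait | queues: N=0 E=4 S=0 W=2
Step 5 [EW]: N:wait,E:car3-GO,S:wait,W:car1-GO | queues: N=0 E=3 S=0 W=1
Cars crossed by step 5: 4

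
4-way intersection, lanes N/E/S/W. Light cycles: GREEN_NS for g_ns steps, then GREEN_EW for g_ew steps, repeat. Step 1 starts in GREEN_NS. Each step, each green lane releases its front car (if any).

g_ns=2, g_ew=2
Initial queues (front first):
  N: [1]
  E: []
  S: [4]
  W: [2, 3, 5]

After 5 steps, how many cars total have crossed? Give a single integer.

Answer: 4

Derivation:
Step 1 [NS]: N:car1-GO,E:wait,S:car4-GO,W:wait | queues: N=0 E=0 S=0 W=3
Step 2 [NS]: N:empty,E:wait,S:empty,W:wait | queues: N=0 E=0 S=0 W=3
Step 3 [EW]: N:wait,E:empty,S:wait,W:car2-GO | queues: N=0 E=0 S=0 W=2
Step 4 [EW]: N:wait,E:empty,S:wait,W:car3-GO | queues: N=0 E=0 S=0 W=1
Step 5 [NS]: N:empty,E:wait,S:empty,W:wait | queues: N=0 E=0 S=0 W=1
Cars crossed by step 5: 4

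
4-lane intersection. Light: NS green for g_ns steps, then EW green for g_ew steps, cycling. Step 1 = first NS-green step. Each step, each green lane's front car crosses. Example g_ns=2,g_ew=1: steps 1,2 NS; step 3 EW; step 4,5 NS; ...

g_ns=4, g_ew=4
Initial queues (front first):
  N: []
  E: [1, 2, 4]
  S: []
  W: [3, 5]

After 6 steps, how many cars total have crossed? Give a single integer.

Answer: 4

Derivation:
Step 1 [NS]: N:empty,E:wait,S:empty,W:wait | queues: N=0 E=3 S=0 W=2
Step 2 [NS]: N:empty,E:wait,S:empty,W:wait | queues: N=0 E=3 S=0 W=2
Step 3 [NS]: N:empty,E:wait,S:empty,W:wait | queues: N=0 E=3 S=0 W=2
Step 4 [NS]: N:empty,E:wait,S:empty,W:wait | queues: N=0 E=3 S=0 W=2
Step 5 [EW]: N:wait,E:car1-GO,S:wait,W:car3-GO | queues: N=0 E=2 S=0 W=1
Step 6 [EW]: N:wait,E:car2-GO,S:wait,W:car5-GO | queues: N=0 E=1 S=0 W=0
Cars crossed by step 6: 4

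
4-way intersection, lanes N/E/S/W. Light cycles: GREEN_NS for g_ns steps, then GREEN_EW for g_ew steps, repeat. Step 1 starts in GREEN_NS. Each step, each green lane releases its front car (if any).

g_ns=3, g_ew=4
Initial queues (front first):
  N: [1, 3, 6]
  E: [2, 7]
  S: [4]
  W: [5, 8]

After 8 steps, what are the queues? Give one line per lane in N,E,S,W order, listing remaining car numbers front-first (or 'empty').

Step 1 [NS]: N:car1-GO,E:wait,S:car4-GO,W:wait | queues: N=2 E=2 S=0 W=2
Step 2 [NS]: N:car3-GO,E:wait,S:empty,W:wait | queues: N=1 E=2 S=0 W=2
Step 3 [NS]: N:car6-GO,E:wait,S:empty,W:wait | queues: N=0 E=2 S=0 W=2
Step 4 [EW]: N:wait,E:car2-GO,S:wait,W:car5-GO | queues: N=0 E=1 S=0 W=1
Step 5 [EW]: N:wait,E:car7-GO,S:wait,W:car8-GO | queues: N=0 E=0 S=0 W=0

N: empty
E: empty
S: empty
W: empty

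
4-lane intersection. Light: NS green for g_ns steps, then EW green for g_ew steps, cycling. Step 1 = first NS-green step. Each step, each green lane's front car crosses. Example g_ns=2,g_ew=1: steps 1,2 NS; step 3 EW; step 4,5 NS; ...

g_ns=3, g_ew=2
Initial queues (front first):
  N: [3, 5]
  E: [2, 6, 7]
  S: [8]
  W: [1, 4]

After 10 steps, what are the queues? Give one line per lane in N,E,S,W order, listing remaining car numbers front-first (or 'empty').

Step 1 [NS]: N:car3-GO,E:wait,S:car8-GO,W:wait | queues: N=1 E=3 S=0 W=2
Step 2 [NS]: N:car5-GO,E:wait,S:empty,W:wait | queues: N=0 E=3 S=0 W=2
Step 3 [NS]: N:empty,E:wait,S:empty,W:wait | queues: N=0 E=3 S=0 W=2
Step 4 [EW]: N:wait,E:car2-GO,S:wait,W:car1-GO | queues: N=0 E=2 S=0 W=1
Step 5 [EW]: N:wait,E:car6-GO,S:wait,W:car4-GO | queues: N=0 E=1 S=0 W=0
Step 6 [NS]: N:empty,E:wait,S:empty,W:wait | queues: N=0 E=1 S=0 W=0
Step 7 [NS]: N:empty,E:wait,S:empty,W:wait | queues: N=0 E=1 S=0 W=0
Step 8 [NS]: N:empty,E:wait,S:empty,W:wait | queues: N=0 E=1 S=0 W=0
Step 9 [EW]: N:wait,E:car7-GO,S:wait,W:empty | queues: N=0 E=0 S=0 W=0

N: empty
E: empty
S: empty
W: empty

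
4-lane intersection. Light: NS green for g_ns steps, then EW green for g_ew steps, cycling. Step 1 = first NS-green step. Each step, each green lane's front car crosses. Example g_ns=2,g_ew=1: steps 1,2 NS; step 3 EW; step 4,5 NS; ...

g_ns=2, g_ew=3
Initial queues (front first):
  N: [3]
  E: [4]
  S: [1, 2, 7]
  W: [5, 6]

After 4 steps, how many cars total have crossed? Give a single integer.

Step 1 [NS]: N:car3-GO,E:wait,S:car1-GO,W:wait | queues: N=0 E=1 S=2 W=2
Step 2 [NS]: N:empty,E:wait,S:car2-GO,W:wait | queues: N=0 E=1 S=1 W=2
Step 3 [EW]: N:wait,E:car4-GO,S:wait,W:car5-GO | queues: N=0 E=0 S=1 W=1
Step 4 [EW]: N:wait,E:empty,S:wait,W:car6-GO | queues: N=0 E=0 S=1 W=0
Cars crossed by step 4: 6

Answer: 6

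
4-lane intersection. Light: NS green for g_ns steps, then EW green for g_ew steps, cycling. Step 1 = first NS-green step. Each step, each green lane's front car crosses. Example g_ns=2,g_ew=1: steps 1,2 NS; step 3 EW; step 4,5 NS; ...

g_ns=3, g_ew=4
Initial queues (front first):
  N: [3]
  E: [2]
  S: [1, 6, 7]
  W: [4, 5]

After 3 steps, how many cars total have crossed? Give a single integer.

Step 1 [NS]: N:car3-GO,E:wait,S:car1-GO,W:wait | queues: N=0 E=1 S=2 W=2
Step 2 [NS]: N:empty,E:wait,S:car6-GO,W:wait | queues: N=0 E=1 S=1 W=2
Step 3 [NS]: N:empty,E:wait,S:car7-GO,W:wait | queues: N=0 E=1 S=0 W=2
Cars crossed by step 3: 4

Answer: 4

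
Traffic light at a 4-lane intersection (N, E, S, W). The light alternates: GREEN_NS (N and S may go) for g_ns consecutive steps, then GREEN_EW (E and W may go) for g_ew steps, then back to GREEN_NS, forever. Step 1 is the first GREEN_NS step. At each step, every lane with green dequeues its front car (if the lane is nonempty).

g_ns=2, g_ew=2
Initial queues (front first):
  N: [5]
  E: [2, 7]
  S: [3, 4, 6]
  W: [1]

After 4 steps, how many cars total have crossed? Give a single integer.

Answer: 6

Derivation:
Step 1 [NS]: N:car5-GO,E:wait,S:car3-GO,W:wait | queues: N=0 E=2 S=2 W=1
Step 2 [NS]: N:empty,E:wait,S:car4-GO,W:wait | queues: N=0 E=2 S=1 W=1
Step 3 [EW]: N:wait,E:car2-GO,S:wait,W:car1-GO | queues: N=0 E=1 S=1 W=0
Step 4 [EW]: N:wait,E:car7-GO,S:wait,W:empty | queues: N=0 E=0 S=1 W=0
Cars crossed by step 4: 6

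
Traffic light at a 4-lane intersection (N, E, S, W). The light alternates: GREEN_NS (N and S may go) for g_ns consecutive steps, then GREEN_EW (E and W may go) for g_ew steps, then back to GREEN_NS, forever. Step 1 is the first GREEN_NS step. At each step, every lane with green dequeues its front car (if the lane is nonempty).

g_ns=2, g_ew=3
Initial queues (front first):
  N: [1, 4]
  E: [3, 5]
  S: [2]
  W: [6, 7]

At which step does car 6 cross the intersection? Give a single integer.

Step 1 [NS]: N:car1-GO,E:wait,S:car2-GO,W:wait | queues: N=1 E=2 S=0 W=2
Step 2 [NS]: N:car4-GO,E:wait,S:empty,W:wait | queues: N=0 E=2 S=0 W=2
Step 3 [EW]: N:wait,E:car3-GO,S:wait,W:car6-GO | queues: N=0 E=1 S=0 W=1
Step 4 [EW]: N:wait,E:car5-GO,S:wait,W:car7-GO | queues: N=0 E=0 S=0 W=0
Car 6 crosses at step 3

3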